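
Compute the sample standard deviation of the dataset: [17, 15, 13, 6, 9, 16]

4.3205

Step 1: Compute the mean: 12.6667
Step 2: Sum of squared deviations from the mean: 93.3333
Step 3: Sample variance = 93.3333 / 5 = 18.6667
Step 4: Standard deviation = sqrt(18.6667) = 4.3205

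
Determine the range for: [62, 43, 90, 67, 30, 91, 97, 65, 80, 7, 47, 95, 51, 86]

90

Step 1: Identify the maximum value: max = 97
Step 2: Identify the minimum value: min = 7
Step 3: Range = max - min = 97 - 7 = 90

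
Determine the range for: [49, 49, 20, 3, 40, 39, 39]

46

Step 1: Identify the maximum value: max = 49
Step 2: Identify the minimum value: min = 3
Step 3: Range = max - min = 49 - 3 = 46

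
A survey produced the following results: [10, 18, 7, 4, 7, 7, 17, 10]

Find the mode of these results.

7

Step 1: Count the frequency of each value:
  4: appears 1 time(s)
  7: appears 3 time(s)
  10: appears 2 time(s)
  17: appears 1 time(s)
  18: appears 1 time(s)
Step 2: The value 7 appears most frequently (3 times).
Step 3: Mode = 7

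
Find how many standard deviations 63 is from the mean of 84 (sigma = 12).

-1.75

Step 1: Recall the z-score formula: z = (x - mu) / sigma
Step 2: Substitute values: z = (63 - 84) / 12
Step 3: z = -21 / 12 = -1.75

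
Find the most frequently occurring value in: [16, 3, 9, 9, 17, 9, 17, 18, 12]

9

Step 1: Count the frequency of each value:
  3: appears 1 time(s)
  9: appears 3 time(s)
  12: appears 1 time(s)
  16: appears 1 time(s)
  17: appears 2 time(s)
  18: appears 1 time(s)
Step 2: The value 9 appears most frequently (3 times).
Step 3: Mode = 9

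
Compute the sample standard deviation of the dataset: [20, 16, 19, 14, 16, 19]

2.3381

Step 1: Compute the mean: 17.3333
Step 2: Sum of squared deviations from the mean: 27.3333
Step 3: Sample variance = 27.3333 / 5 = 5.4667
Step 4: Standard deviation = sqrt(5.4667) = 2.3381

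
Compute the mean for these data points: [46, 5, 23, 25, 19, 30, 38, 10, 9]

22.7778

Step 1: Sum all values: 46 + 5 + 23 + 25 + 19 + 30 + 38 + 10 + 9 = 205
Step 2: Count the number of values: n = 9
Step 3: Mean = sum / n = 205 / 9 = 22.7778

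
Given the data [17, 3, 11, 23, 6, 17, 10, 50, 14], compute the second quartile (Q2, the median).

14

Step 1: Sort the data: [3, 6, 10, 11, 14, 17, 17, 23, 50]
Step 2: n = 9
Step 3: Q2 is the median. Since n is odd, it is the middle value at position 5: 14
Step 4: Q2 = 14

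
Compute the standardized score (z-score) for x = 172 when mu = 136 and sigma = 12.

3

Step 1: Recall the z-score formula: z = (x - mu) / sigma
Step 2: Substitute values: z = (172 - 136) / 12
Step 3: z = 36 / 12 = 3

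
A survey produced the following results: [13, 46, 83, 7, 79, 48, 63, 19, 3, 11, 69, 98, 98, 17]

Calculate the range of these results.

95

Step 1: Identify the maximum value: max = 98
Step 2: Identify the minimum value: min = 3
Step 3: Range = max - min = 98 - 3 = 95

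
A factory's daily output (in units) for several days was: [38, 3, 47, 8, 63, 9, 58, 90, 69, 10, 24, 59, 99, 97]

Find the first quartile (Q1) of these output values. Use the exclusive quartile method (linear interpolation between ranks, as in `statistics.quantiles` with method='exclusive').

9.75

Step 1: Sort the data: [3, 8, 9, 10, 24, 38, 47, 58, 59, 63, 69, 90, 97, 99]
Step 2: n = 14
Step 3: Using the exclusive quartile method:
  Q1 = 9.75
  Q2 (median) = 52.5
  Q3 = 74.25
  IQR = Q3 - Q1 = 74.25 - 9.75 = 64.5
Step 4: Q1 = 9.75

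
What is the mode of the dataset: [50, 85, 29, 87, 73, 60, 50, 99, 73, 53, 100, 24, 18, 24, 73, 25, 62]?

73

Step 1: Count the frequency of each value:
  18: appears 1 time(s)
  24: appears 2 time(s)
  25: appears 1 time(s)
  29: appears 1 time(s)
  50: appears 2 time(s)
  53: appears 1 time(s)
  60: appears 1 time(s)
  62: appears 1 time(s)
  73: appears 3 time(s)
  85: appears 1 time(s)
  87: appears 1 time(s)
  99: appears 1 time(s)
  100: appears 1 time(s)
Step 2: The value 73 appears most frequently (3 times).
Step 3: Mode = 73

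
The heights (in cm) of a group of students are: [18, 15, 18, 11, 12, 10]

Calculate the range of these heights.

8

Step 1: Identify the maximum value: max = 18
Step 2: Identify the minimum value: min = 10
Step 3: Range = max - min = 18 - 10 = 8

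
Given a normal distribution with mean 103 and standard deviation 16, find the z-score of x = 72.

-1.9375

Step 1: Recall the z-score formula: z = (x - mu) / sigma
Step 2: Substitute values: z = (72 - 103) / 16
Step 3: z = -31 / 16 = -1.9375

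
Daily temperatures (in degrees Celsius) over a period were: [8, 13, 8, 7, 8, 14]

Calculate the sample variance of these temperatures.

9.0667

Step 1: Compute the mean: (8 + 13 + 8 + 7 + 8 + 14) / 6 = 9.6667
Step 2: Compute squared deviations from the mean:
  (8 - 9.6667)^2 = 2.7778
  (13 - 9.6667)^2 = 11.1111
  (8 - 9.6667)^2 = 2.7778
  (7 - 9.6667)^2 = 7.1111
  (8 - 9.6667)^2 = 2.7778
  (14 - 9.6667)^2 = 18.7778
Step 3: Sum of squared deviations = 45.3333
Step 4: Sample variance = 45.3333 / 5 = 9.0667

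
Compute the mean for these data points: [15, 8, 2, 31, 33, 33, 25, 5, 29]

20.1111

Step 1: Sum all values: 15 + 8 + 2 + 31 + 33 + 33 + 25 + 5 + 29 = 181
Step 2: Count the number of values: n = 9
Step 3: Mean = sum / n = 181 / 9 = 20.1111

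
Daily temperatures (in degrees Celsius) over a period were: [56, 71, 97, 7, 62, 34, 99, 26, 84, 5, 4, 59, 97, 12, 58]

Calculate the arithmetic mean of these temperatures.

51.4

Step 1: Sum all values: 56 + 71 + 97 + 7 + 62 + 34 + 99 + 26 + 84 + 5 + 4 + 59 + 97 + 12 + 58 = 771
Step 2: Count the number of values: n = 15
Step 3: Mean = sum / n = 771 / 15 = 51.4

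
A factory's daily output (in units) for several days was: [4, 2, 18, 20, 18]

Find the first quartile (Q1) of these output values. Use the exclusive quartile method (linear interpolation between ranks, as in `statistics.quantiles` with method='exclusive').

3

Step 1: Sort the data: [2, 4, 18, 18, 20]
Step 2: n = 5
Step 3: Using the exclusive quartile method:
  Q1 = 3
  Q2 (median) = 18
  Q3 = 19
  IQR = Q3 - Q1 = 19 - 3 = 16
Step 4: Q1 = 3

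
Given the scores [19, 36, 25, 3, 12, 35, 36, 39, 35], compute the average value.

26.6667

Step 1: Sum all values: 19 + 36 + 25 + 3 + 12 + 35 + 36 + 39 + 35 = 240
Step 2: Count the number of values: n = 9
Step 3: Mean = sum / n = 240 / 9 = 26.6667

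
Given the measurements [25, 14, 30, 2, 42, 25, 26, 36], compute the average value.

25

Step 1: Sum all values: 25 + 14 + 30 + 2 + 42 + 25 + 26 + 36 = 200
Step 2: Count the number of values: n = 8
Step 3: Mean = sum / n = 200 / 8 = 25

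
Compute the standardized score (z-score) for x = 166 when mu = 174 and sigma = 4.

-2

Step 1: Recall the z-score formula: z = (x - mu) / sigma
Step 2: Substitute values: z = (166 - 174) / 4
Step 3: z = -8 / 4 = -2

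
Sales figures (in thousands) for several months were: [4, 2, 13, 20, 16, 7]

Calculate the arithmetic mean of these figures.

10.3333

Step 1: Sum all values: 4 + 2 + 13 + 20 + 16 + 7 = 62
Step 2: Count the number of values: n = 6
Step 3: Mean = sum / n = 62 / 6 = 10.3333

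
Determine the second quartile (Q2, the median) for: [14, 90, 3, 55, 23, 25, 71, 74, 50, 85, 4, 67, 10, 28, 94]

50

Step 1: Sort the data: [3, 4, 10, 14, 23, 25, 28, 50, 55, 67, 71, 74, 85, 90, 94]
Step 2: n = 15
Step 3: Q2 is the median. Since n is odd, it is the middle value at position 8: 50
Step 4: Q2 = 50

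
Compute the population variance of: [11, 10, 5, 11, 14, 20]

20.4722

Step 1: Compute the mean: (11 + 10 + 5 + 11 + 14 + 20) / 6 = 11.8333
Step 2: Compute squared deviations from the mean:
  (11 - 11.8333)^2 = 0.6944
  (10 - 11.8333)^2 = 3.3611
  (5 - 11.8333)^2 = 46.6944
  (11 - 11.8333)^2 = 0.6944
  (14 - 11.8333)^2 = 4.6944
  (20 - 11.8333)^2 = 66.6944
Step 3: Sum of squared deviations = 122.8333
Step 4: Population variance = 122.8333 / 6 = 20.4722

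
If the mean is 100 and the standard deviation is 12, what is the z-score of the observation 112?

1

Step 1: Recall the z-score formula: z = (x - mu) / sigma
Step 2: Substitute values: z = (112 - 100) / 12
Step 3: z = 12 / 12 = 1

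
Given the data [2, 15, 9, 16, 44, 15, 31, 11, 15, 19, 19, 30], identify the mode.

15

Step 1: Count the frequency of each value:
  2: appears 1 time(s)
  9: appears 1 time(s)
  11: appears 1 time(s)
  15: appears 3 time(s)
  16: appears 1 time(s)
  19: appears 2 time(s)
  30: appears 1 time(s)
  31: appears 1 time(s)
  44: appears 1 time(s)
Step 2: The value 15 appears most frequently (3 times).
Step 3: Mode = 15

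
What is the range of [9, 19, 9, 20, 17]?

11

Step 1: Identify the maximum value: max = 20
Step 2: Identify the minimum value: min = 9
Step 3: Range = max - min = 20 - 9 = 11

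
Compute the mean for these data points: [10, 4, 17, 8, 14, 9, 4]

9.4286

Step 1: Sum all values: 10 + 4 + 17 + 8 + 14 + 9 + 4 = 66
Step 2: Count the number of values: n = 7
Step 3: Mean = sum / n = 66 / 7 = 9.4286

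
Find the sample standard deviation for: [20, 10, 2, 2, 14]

7.7974

Step 1: Compute the mean: 9.6
Step 2: Sum of squared deviations from the mean: 243.2
Step 3: Sample variance = 243.2 / 4 = 60.8
Step 4: Standard deviation = sqrt(60.8) = 7.7974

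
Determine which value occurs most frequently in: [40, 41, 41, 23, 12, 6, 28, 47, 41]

41

Step 1: Count the frequency of each value:
  6: appears 1 time(s)
  12: appears 1 time(s)
  23: appears 1 time(s)
  28: appears 1 time(s)
  40: appears 1 time(s)
  41: appears 3 time(s)
  47: appears 1 time(s)
Step 2: The value 41 appears most frequently (3 times).
Step 3: Mode = 41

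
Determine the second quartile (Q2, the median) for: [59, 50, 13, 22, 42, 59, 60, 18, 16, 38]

40

Step 1: Sort the data: [13, 16, 18, 22, 38, 42, 50, 59, 59, 60]
Step 2: n = 10
Step 3: Q2 is the median. Since n is even, it is the average of the values at positions 5 and 6:
  Q2 = (38 + 42) / 2 = 40
Step 4: Q2 = 40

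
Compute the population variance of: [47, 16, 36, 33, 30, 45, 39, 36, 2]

181.5802

Step 1: Compute the mean: (47 + 16 + 36 + 33 + 30 + 45 + 39 + 36 + 2) / 9 = 31.5556
Step 2: Compute squared deviations from the mean:
  (47 - 31.5556)^2 = 238.5309
  (16 - 31.5556)^2 = 241.9753
  (36 - 31.5556)^2 = 19.7531
  (33 - 31.5556)^2 = 2.0864
  (30 - 31.5556)^2 = 2.4198
  (45 - 31.5556)^2 = 180.7531
  (39 - 31.5556)^2 = 55.4198
  (36 - 31.5556)^2 = 19.7531
  (2 - 31.5556)^2 = 873.5309
Step 3: Sum of squared deviations = 1634.2222
Step 4: Population variance = 1634.2222 / 9 = 181.5802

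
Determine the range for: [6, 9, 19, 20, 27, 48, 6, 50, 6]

44

Step 1: Identify the maximum value: max = 50
Step 2: Identify the minimum value: min = 6
Step 3: Range = max - min = 50 - 6 = 44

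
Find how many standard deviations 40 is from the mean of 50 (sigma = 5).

-2

Step 1: Recall the z-score formula: z = (x - mu) / sigma
Step 2: Substitute values: z = (40 - 50) / 5
Step 3: z = -10 / 5 = -2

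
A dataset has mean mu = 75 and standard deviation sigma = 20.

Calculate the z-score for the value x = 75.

0

Step 1: Recall the z-score formula: z = (x - mu) / sigma
Step 2: Substitute values: z = (75 - 75) / 20
Step 3: z = 0 / 20 = 0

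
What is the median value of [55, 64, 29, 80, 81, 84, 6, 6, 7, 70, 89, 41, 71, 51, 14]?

55

Step 1: Sort the data in ascending order: [6, 6, 7, 14, 29, 41, 51, 55, 64, 70, 71, 80, 81, 84, 89]
Step 2: The number of values is n = 15.
Step 3: Since n is odd, the median is the middle value at position 8: 55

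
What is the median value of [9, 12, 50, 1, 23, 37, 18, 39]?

20.5

Step 1: Sort the data in ascending order: [1, 9, 12, 18, 23, 37, 39, 50]
Step 2: The number of values is n = 8.
Step 3: Since n is even, the median is the average of positions 4 and 5:
  Median = (18 + 23) / 2 = 20.5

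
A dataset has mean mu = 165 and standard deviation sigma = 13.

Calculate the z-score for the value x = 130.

-2.6923

Step 1: Recall the z-score formula: z = (x - mu) / sigma
Step 2: Substitute values: z = (130 - 165) / 13
Step 3: z = -35 / 13 = -2.6923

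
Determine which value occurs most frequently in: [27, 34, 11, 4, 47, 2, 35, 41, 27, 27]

27

Step 1: Count the frequency of each value:
  2: appears 1 time(s)
  4: appears 1 time(s)
  11: appears 1 time(s)
  27: appears 3 time(s)
  34: appears 1 time(s)
  35: appears 1 time(s)
  41: appears 1 time(s)
  47: appears 1 time(s)
Step 2: The value 27 appears most frequently (3 times).
Step 3: Mode = 27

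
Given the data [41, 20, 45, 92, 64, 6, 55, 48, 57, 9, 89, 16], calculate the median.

46.5

Step 1: Sort the data in ascending order: [6, 9, 16, 20, 41, 45, 48, 55, 57, 64, 89, 92]
Step 2: The number of values is n = 12.
Step 3: Since n is even, the median is the average of positions 6 and 7:
  Median = (45 + 48) / 2 = 46.5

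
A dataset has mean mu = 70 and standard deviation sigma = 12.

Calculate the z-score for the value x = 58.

-1

Step 1: Recall the z-score formula: z = (x - mu) / sigma
Step 2: Substitute values: z = (58 - 70) / 12
Step 3: z = -12 / 12 = -1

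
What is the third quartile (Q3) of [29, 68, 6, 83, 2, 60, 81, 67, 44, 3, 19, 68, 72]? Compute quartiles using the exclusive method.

70

Step 1: Sort the data: [2, 3, 6, 19, 29, 44, 60, 67, 68, 68, 72, 81, 83]
Step 2: n = 13
Step 3: Using the exclusive quartile method:
  Q1 = 12.5
  Q2 (median) = 60
  Q3 = 70
  IQR = Q3 - Q1 = 70 - 12.5 = 57.5
Step 4: Q3 = 70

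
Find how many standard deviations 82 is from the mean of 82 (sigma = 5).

0

Step 1: Recall the z-score formula: z = (x - mu) / sigma
Step 2: Substitute values: z = (82 - 82) / 5
Step 3: z = 0 / 5 = 0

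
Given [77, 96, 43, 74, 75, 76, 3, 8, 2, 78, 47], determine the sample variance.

1176.4545

Step 1: Compute the mean: (77 + 96 + 43 + 74 + 75 + 76 + 3 + 8 + 2 + 78 + 47) / 11 = 52.6364
Step 2: Compute squared deviations from the mean:
  (77 - 52.6364)^2 = 593.5868
  (96 - 52.6364)^2 = 1880.405
  (43 - 52.6364)^2 = 92.8595
  (74 - 52.6364)^2 = 456.405
  (75 - 52.6364)^2 = 500.1322
  (76 - 52.6364)^2 = 545.8595
  (3 - 52.6364)^2 = 2463.7686
  (8 - 52.6364)^2 = 1992.405
  (2 - 52.6364)^2 = 2564.0413
  (78 - 52.6364)^2 = 643.314
  (47 - 52.6364)^2 = 31.7686
Step 3: Sum of squared deviations = 11764.5455
Step 4: Sample variance = 11764.5455 / 10 = 1176.4545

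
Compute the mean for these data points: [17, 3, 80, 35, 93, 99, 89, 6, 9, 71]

50.2

Step 1: Sum all values: 17 + 3 + 80 + 35 + 93 + 99 + 89 + 6 + 9 + 71 = 502
Step 2: Count the number of values: n = 10
Step 3: Mean = sum / n = 502 / 10 = 50.2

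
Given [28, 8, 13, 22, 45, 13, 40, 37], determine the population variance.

169.9375

Step 1: Compute the mean: (28 + 8 + 13 + 22 + 45 + 13 + 40 + 37) / 8 = 25.75
Step 2: Compute squared deviations from the mean:
  (28 - 25.75)^2 = 5.0625
  (8 - 25.75)^2 = 315.0625
  (13 - 25.75)^2 = 162.5625
  (22 - 25.75)^2 = 14.0625
  (45 - 25.75)^2 = 370.5625
  (13 - 25.75)^2 = 162.5625
  (40 - 25.75)^2 = 203.0625
  (37 - 25.75)^2 = 126.5625
Step 3: Sum of squared deviations = 1359.5
Step 4: Population variance = 1359.5 / 8 = 169.9375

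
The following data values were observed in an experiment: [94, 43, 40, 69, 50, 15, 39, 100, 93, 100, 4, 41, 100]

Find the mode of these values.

100

Step 1: Count the frequency of each value:
  4: appears 1 time(s)
  15: appears 1 time(s)
  39: appears 1 time(s)
  40: appears 1 time(s)
  41: appears 1 time(s)
  43: appears 1 time(s)
  50: appears 1 time(s)
  69: appears 1 time(s)
  93: appears 1 time(s)
  94: appears 1 time(s)
  100: appears 3 time(s)
Step 2: The value 100 appears most frequently (3 times).
Step 3: Mode = 100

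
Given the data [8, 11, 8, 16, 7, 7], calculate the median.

8

Step 1: Sort the data in ascending order: [7, 7, 8, 8, 11, 16]
Step 2: The number of values is n = 6.
Step 3: Since n is even, the median is the average of positions 3 and 4:
  Median = (8 + 8) / 2 = 8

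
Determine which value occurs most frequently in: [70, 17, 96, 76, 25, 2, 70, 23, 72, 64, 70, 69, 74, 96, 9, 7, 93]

70

Step 1: Count the frequency of each value:
  2: appears 1 time(s)
  7: appears 1 time(s)
  9: appears 1 time(s)
  17: appears 1 time(s)
  23: appears 1 time(s)
  25: appears 1 time(s)
  64: appears 1 time(s)
  69: appears 1 time(s)
  70: appears 3 time(s)
  72: appears 1 time(s)
  74: appears 1 time(s)
  76: appears 1 time(s)
  93: appears 1 time(s)
  96: appears 2 time(s)
Step 2: The value 70 appears most frequently (3 times).
Step 3: Mode = 70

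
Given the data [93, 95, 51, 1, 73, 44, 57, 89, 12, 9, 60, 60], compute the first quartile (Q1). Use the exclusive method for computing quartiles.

20

Step 1: Sort the data: [1, 9, 12, 44, 51, 57, 60, 60, 73, 89, 93, 95]
Step 2: n = 12
Step 3: Using the exclusive quartile method:
  Q1 = 20
  Q2 (median) = 58.5
  Q3 = 85
  IQR = Q3 - Q1 = 85 - 20 = 65
Step 4: Q1 = 20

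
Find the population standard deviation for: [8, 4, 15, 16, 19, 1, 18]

6.6517

Step 1: Compute the mean: 11.5714
Step 2: Sum of squared deviations from the mean: 309.7143
Step 3: Population variance = 309.7143 / 7 = 44.2449
Step 4: Standard deviation = sqrt(44.2449) = 6.6517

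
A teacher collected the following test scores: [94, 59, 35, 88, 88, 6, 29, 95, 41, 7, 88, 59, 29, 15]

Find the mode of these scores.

88

Step 1: Count the frequency of each value:
  6: appears 1 time(s)
  7: appears 1 time(s)
  15: appears 1 time(s)
  29: appears 2 time(s)
  35: appears 1 time(s)
  41: appears 1 time(s)
  59: appears 2 time(s)
  88: appears 3 time(s)
  94: appears 1 time(s)
  95: appears 1 time(s)
Step 2: The value 88 appears most frequently (3 times).
Step 3: Mode = 88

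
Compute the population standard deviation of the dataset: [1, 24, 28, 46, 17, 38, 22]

13.4635

Step 1: Compute the mean: 25.1429
Step 2: Sum of squared deviations from the mean: 1268.8571
Step 3: Population variance = 1268.8571 / 7 = 181.2653
Step 4: Standard deviation = sqrt(181.2653) = 13.4635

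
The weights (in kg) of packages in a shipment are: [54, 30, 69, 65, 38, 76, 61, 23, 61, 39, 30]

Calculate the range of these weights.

53

Step 1: Identify the maximum value: max = 76
Step 2: Identify the minimum value: min = 23
Step 3: Range = max - min = 76 - 23 = 53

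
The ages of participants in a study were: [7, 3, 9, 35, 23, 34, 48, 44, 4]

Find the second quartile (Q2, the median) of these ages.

23

Step 1: Sort the data: [3, 4, 7, 9, 23, 34, 35, 44, 48]
Step 2: n = 9
Step 3: Q2 is the median. Since n is odd, it is the middle value at position 5: 23
Step 4: Q2 = 23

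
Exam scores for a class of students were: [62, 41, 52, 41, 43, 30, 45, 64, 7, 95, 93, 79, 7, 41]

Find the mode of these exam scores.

41

Step 1: Count the frequency of each value:
  7: appears 2 time(s)
  30: appears 1 time(s)
  41: appears 3 time(s)
  43: appears 1 time(s)
  45: appears 1 time(s)
  52: appears 1 time(s)
  62: appears 1 time(s)
  64: appears 1 time(s)
  79: appears 1 time(s)
  93: appears 1 time(s)
  95: appears 1 time(s)
Step 2: The value 41 appears most frequently (3 times).
Step 3: Mode = 41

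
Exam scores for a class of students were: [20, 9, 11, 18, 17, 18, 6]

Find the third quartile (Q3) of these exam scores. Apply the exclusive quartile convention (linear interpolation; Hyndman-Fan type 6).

18

Step 1: Sort the data: [6, 9, 11, 17, 18, 18, 20]
Step 2: n = 7
Step 3: Using the exclusive quartile method:
  Q1 = 9
  Q2 (median) = 17
  Q3 = 18
  IQR = Q3 - Q1 = 18 - 9 = 9
Step 4: Q3 = 18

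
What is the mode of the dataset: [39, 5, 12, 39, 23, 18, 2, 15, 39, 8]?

39

Step 1: Count the frequency of each value:
  2: appears 1 time(s)
  5: appears 1 time(s)
  8: appears 1 time(s)
  12: appears 1 time(s)
  15: appears 1 time(s)
  18: appears 1 time(s)
  23: appears 1 time(s)
  39: appears 3 time(s)
Step 2: The value 39 appears most frequently (3 times).
Step 3: Mode = 39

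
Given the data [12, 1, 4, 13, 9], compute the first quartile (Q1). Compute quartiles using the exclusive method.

2.5

Step 1: Sort the data: [1, 4, 9, 12, 13]
Step 2: n = 5
Step 3: Using the exclusive quartile method:
  Q1 = 2.5
  Q2 (median) = 9
  Q3 = 12.5
  IQR = Q3 - Q1 = 12.5 - 2.5 = 10
Step 4: Q1 = 2.5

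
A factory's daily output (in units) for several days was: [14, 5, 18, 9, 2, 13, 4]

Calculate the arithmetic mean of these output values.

9.2857

Step 1: Sum all values: 14 + 5 + 18 + 9 + 2 + 13 + 4 = 65
Step 2: Count the number of values: n = 7
Step 3: Mean = sum / n = 65 / 7 = 9.2857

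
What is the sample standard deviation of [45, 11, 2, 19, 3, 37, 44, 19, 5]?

17.3502

Step 1: Compute the mean: 20.5556
Step 2: Sum of squared deviations from the mean: 2408.2222
Step 3: Sample variance = 2408.2222 / 8 = 301.0278
Step 4: Standard deviation = sqrt(301.0278) = 17.3502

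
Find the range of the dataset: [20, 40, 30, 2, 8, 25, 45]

43

Step 1: Identify the maximum value: max = 45
Step 2: Identify the minimum value: min = 2
Step 3: Range = max - min = 45 - 2 = 43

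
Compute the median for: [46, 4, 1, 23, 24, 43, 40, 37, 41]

37

Step 1: Sort the data in ascending order: [1, 4, 23, 24, 37, 40, 41, 43, 46]
Step 2: The number of values is n = 9.
Step 3: Since n is odd, the median is the middle value at position 5: 37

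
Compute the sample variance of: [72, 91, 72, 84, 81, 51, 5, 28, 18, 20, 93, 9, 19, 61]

1062.3736

Step 1: Compute the mean: (72 + 91 + 72 + 84 + 81 + 51 + 5 + 28 + 18 + 20 + 93 + 9 + 19 + 61) / 14 = 50.2857
Step 2: Compute squared deviations from the mean:
  (72 - 50.2857)^2 = 471.5102
  (91 - 50.2857)^2 = 1657.6531
  (72 - 50.2857)^2 = 471.5102
  (84 - 50.2857)^2 = 1136.6531
  (81 - 50.2857)^2 = 943.3673
  (51 - 50.2857)^2 = 0.5102
  (5 - 50.2857)^2 = 2050.7959
  (28 - 50.2857)^2 = 496.6531
  (18 - 50.2857)^2 = 1042.3673
  (20 - 50.2857)^2 = 917.2245
  (93 - 50.2857)^2 = 1824.5102
  (9 - 50.2857)^2 = 1704.5102
  (19 - 50.2857)^2 = 978.7959
  (61 - 50.2857)^2 = 114.7959
Step 3: Sum of squared deviations = 13810.8571
Step 4: Sample variance = 13810.8571 / 13 = 1062.3736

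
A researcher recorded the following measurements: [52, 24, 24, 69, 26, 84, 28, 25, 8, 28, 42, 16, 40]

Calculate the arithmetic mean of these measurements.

35.8462

Step 1: Sum all values: 52 + 24 + 24 + 69 + 26 + 84 + 28 + 25 + 8 + 28 + 42 + 16 + 40 = 466
Step 2: Count the number of values: n = 13
Step 3: Mean = sum / n = 466 / 13 = 35.8462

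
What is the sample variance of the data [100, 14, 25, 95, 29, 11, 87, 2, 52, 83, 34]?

1340.0545

Step 1: Compute the mean: (100 + 14 + 25 + 95 + 29 + 11 + 87 + 2 + 52 + 83 + 34) / 11 = 48.3636
Step 2: Compute squared deviations from the mean:
  (100 - 48.3636)^2 = 2666.314
  (14 - 48.3636)^2 = 1180.8595
  (25 - 48.3636)^2 = 545.8595
  (95 - 48.3636)^2 = 2174.9504
  (29 - 48.3636)^2 = 374.9504
  (11 - 48.3636)^2 = 1396.0413
  (87 - 48.3636)^2 = 1492.7686
  (2 - 48.3636)^2 = 2149.5868
  (52 - 48.3636)^2 = 13.2231
  (83 - 48.3636)^2 = 1199.6777
  (34 - 48.3636)^2 = 206.314
Step 3: Sum of squared deviations = 13400.5455
Step 4: Sample variance = 13400.5455 / 10 = 1340.0545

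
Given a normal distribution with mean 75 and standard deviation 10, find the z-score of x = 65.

-1

Step 1: Recall the z-score formula: z = (x - mu) / sigma
Step 2: Substitute values: z = (65 - 75) / 10
Step 3: z = -10 / 10 = -1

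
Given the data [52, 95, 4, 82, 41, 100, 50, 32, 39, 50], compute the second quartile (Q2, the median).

50

Step 1: Sort the data: [4, 32, 39, 41, 50, 50, 52, 82, 95, 100]
Step 2: n = 10
Step 3: Q2 is the median. Since n is even, it is the average of the values at positions 5 and 6:
  Q2 = (50 + 50) / 2 = 50
Step 4: Q2 = 50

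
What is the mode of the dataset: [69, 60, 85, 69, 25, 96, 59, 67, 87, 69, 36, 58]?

69

Step 1: Count the frequency of each value:
  25: appears 1 time(s)
  36: appears 1 time(s)
  58: appears 1 time(s)
  59: appears 1 time(s)
  60: appears 1 time(s)
  67: appears 1 time(s)
  69: appears 3 time(s)
  85: appears 1 time(s)
  87: appears 1 time(s)
  96: appears 1 time(s)
Step 2: The value 69 appears most frequently (3 times).
Step 3: Mode = 69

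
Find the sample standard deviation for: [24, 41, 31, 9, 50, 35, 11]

15.1296

Step 1: Compute the mean: 28.7143
Step 2: Sum of squared deviations from the mean: 1373.4286
Step 3: Sample variance = 1373.4286 / 6 = 228.9048
Step 4: Standard deviation = sqrt(228.9048) = 15.1296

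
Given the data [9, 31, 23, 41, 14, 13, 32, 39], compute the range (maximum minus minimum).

32

Step 1: Identify the maximum value: max = 41
Step 2: Identify the minimum value: min = 9
Step 3: Range = max - min = 41 - 9 = 32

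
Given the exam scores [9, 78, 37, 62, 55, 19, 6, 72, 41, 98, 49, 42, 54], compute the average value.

47.8462

Step 1: Sum all values: 9 + 78 + 37 + 62 + 55 + 19 + 6 + 72 + 41 + 98 + 49 + 42 + 54 = 622
Step 2: Count the number of values: n = 13
Step 3: Mean = sum / n = 622 / 13 = 47.8462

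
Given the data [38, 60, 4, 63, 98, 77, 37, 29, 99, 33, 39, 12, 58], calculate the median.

39

Step 1: Sort the data in ascending order: [4, 12, 29, 33, 37, 38, 39, 58, 60, 63, 77, 98, 99]
Step 2: The number of values is n = 13.
Step 3: Since n is odd, the median is the middle value at position 7: 39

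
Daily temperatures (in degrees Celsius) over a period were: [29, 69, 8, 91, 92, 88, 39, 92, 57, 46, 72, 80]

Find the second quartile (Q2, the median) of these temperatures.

70.5

Step 1: Sort the data: [8, 29, 39, 46, 57, 69, 72, 80, 88, 91, 92, 92]
Step 2: n = 12
Step 3: Q2 is the median. Since n is even, it is the average of the values at positions 6 and 7:
  Q2 = (69 + 72) / 2 = 70.5
Step 4: Q2 = 70.5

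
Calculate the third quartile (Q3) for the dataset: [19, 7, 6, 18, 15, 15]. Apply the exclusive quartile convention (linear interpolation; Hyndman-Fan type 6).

18.25

Step 1: Sort the data: [6, 7, 15, 15, 18, 19]
Step 2: n = 6
Step 3: Using the exclusive quartile method:
  Q1 = 6.75
  Q2 (median) = 15
  Q3 = 18.25
  IQR = Q3 - Q1 = 18.25 - 6.75 = 11.5
Step 4: Q3 = 18.25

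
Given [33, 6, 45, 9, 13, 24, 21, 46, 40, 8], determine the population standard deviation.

14.8138

Step 1: Compute the mean: 24.5
Step 2: Sum of squared deviations from the mean: 2194.5
Step 3: Population variance = 2194.5 / 10 = 219.45
Step 4: Standard deviation = sqrt(219.45) = 14.8138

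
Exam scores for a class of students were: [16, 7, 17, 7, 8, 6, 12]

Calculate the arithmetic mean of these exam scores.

10.4286

Step 1: Sum all values: 16 + 7 + 17 + 7 + 8 + 6 + 12 = 73
Step 2: Count the number of values: n = 7
Step 3: Mean = sum / n = 73 / 7 = 10.4286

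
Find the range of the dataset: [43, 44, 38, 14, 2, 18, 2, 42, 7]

42

Step 1: Identify the maximum value: max = 44
Step 2: Identify the minimum value: min = 2
Step 3: Range = max - min = 44 - 2 = 42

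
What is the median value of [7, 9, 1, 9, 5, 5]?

6

Step 1: Sort the data in ascending order: [1, 5, 5, 7, 9, 9]
Step 2: The number of values is n = 6.
Step 3: Since n is even, the median is the average of positions 3 and 4:
  Median = (5 + 7) / 2 = 6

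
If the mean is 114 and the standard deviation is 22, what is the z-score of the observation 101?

-0.5909

Step 1: Recall the z-score formula: z = (x - mu) / sigma
Step 2: Substitute values: z = (101 - 114) / 22
Step 3: z = -13 / 22 = -0.5909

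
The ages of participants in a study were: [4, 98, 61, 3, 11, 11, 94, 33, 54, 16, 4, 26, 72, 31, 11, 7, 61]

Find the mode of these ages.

11

Step 1: Count the frequency of each value:
  3: appears 1 time(s)
  4: appears 2 time(s)
  7: appears 1 time(s)
  11: appears 3 time(s)
  16: appears 1 time(s)
  26: appears 1 time(s)
  31: appears 1 time(s)
  33: appears 1 time(s)
  54: appears 1 time(s)
  61: appears 2 time(s)
  72: appears 1 time(s)
  94: appears 1 time(s)
  98: appears 1 time(s)
Step 2: The value 11 appears most frequently (3 times).
Step 3: Mode = 11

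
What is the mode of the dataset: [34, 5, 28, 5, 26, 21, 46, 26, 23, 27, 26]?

26

Step 1: Count the frequency of each value:
  5: appears 2 time(s)
  21: appears 1 time(s)
  23: appears 1 time(s)
  26: appears 3 time(s)
  27: appears 1 time(s)
  28: appears 1 time(s)
  34: appears 1 time(s)
  46: appears 1 time(s)
Step 2: The value 26 appears most frequently (3 times).
Step 3: Mode = 26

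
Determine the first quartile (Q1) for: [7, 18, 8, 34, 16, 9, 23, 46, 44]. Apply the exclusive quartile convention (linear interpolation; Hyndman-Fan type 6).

8.5

Step 1: Sort the data: [7, 8, 9, 16, 18, 23, 34, 44, 46]
Step 2: n = 9
Step 3: Using the exclusive quartile method:
  Q1 = 8.5
  Q2 (median) = 18
  Q3 = 39
  IQR = Q3 - Q1 = 39 - 8.5 = 30.5
Step 4: Q1 = 8.5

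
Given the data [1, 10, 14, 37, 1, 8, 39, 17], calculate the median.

12

Step 1: Sort the data in ascending order: [1, 1, 8, 10, 14, 17, 37, 39]
Step 2: The number of values is n = 8.
Step 3: Since n is even, the median is the average of positions 4 and 5:
  Median = (10 + 14) / 2 = 12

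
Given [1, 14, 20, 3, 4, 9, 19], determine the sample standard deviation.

7.7889

Step 1: Compute the mean: 10
Step 2: Sum of squared deviations from the mean: 364
Step 3: Sample variance = 364 / 6 = 60.6667
Step 4: Standard deviation = sqrt(60.6667) = 7.7889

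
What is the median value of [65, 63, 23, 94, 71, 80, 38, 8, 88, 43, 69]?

65

Step 1: Sort the data in ascending order: [8, 23, 38, 43, 63, 65, 69, 71, 80, 88, 94]
Step 2: The number of values is n = 11.
Step 3: Since n is odd, the median is the middle value at position 6: 65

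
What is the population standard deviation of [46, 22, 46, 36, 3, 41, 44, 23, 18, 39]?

13.7826

Step 1: Compute the mean: 31.8
Step 2: Sum of squared deviations from the mean: 1899.6
Step 3: Population variance = 1899.6 / 10 = 189.96
Step 4: Standard deviation = sqrt(189.96) = 13.7826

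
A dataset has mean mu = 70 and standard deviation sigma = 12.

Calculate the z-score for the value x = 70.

0

Step 1: Recall the z-score formula: z = (x - mu) / sigma
Step 2: Substitute values: z = (70 - 70) / 12
Step 3: z = 0 / 12 = 0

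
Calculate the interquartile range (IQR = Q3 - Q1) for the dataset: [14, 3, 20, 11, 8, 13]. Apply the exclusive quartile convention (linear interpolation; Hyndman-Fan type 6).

8.75

Step 1: Sort the data: [3, 8, 11, 13, 14, 20]
Step 2: n = 6
Step 3: Using the exclusive quartile method:
  Q1 = 6.75
  Q2 (median) = 12
  Q3 = 15.5
  IQR = Q3 - Q1 = 15.5 - 6.75 = 8.75
Step 4: IQR = 8.75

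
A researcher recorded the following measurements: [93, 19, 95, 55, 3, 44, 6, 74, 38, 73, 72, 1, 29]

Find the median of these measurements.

44

Step 1: Sort the data in ascending order: [1, 3, 6, 19, 29, 38, 44, 55, 72, 73, 74, 93, 95]
Step 2: The number of values is n = 13.
Step 3: Since n is odd, the median is the middle value at position 7: 44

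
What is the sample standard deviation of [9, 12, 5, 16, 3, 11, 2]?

5.1547

Step 1: Compute the mean: 8.2857
Step 2: Sum of squared deviations from the mean: 159.4286
Step 3: Sample variance = 159.4286 / 6 = 26.5714
Step 4: Standard deviation = sqrt(26.5714) = 5.1547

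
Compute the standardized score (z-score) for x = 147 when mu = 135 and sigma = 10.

1.2

Step 1: Recall the z-score formula: z = (x - mu) / sigma
Step 2: Substitute values: z = (147 - 135) / 10
Step 3: z = 12 / 10 = 1.2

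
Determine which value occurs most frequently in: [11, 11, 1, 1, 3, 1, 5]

1

Step 1: Count the frequency of each value:
  1: appears 3 time(s)
  3: appears 1 time(s)
  5: appears 1 time(s)
  11: appears 2 time(s)
Step 2: The value 1 appears most frequently (3 times).
Step 3: Mode = 1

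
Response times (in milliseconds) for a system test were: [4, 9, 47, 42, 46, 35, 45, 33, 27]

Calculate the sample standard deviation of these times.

15.9609

Step 1: Compute the mean: 32
Step 2: Sum of squared deviations from the mean: 2038
Step 3: Sample variance = 2038 / 8 = 254.75
Step 4: Standard deviation = sqrt(254.75) = 15.9609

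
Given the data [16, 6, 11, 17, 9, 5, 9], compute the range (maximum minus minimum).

12

Step 1: Identify the maximum value: max = 17
Step 2: Identify the minimum value: min = 5
Step 3: Range = max - min = 17 - 5 = 12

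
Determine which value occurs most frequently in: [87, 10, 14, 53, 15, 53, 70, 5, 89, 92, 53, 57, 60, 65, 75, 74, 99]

53

Step 1: Count the frequency of each value:
  5: appears 1 time(s)
  10: appears 1 time(s)
  14: appears 1 time(s)
  15: appears 1 time(s)
  53: appears 3 time(s)
  57: appears 1 time(s)
  60: appears 1 time(s)
  65: appears 1 time(s)
  70: appears 1 time(s)
  74: appears 1 time(s)
  75: appears 1 time(s)
  87: appears 1 time(s)
  89: appears 1 time(s)
  92: appears 1 time(s)
  99: appears 1 time(s)
Step 2: The value 53 appears most frequently (3 times).
Step 3: Mode = 53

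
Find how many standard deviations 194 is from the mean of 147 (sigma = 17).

2.7647

Step 1: Recall the z-score formula: z = (x - mu) / sigma
Step 2: Substitute values: z = (194 - 147) / 17
Step 3: z = 47 / 17 = 2.7647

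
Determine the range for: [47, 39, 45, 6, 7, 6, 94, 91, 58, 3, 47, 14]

91

Step 1: Identify the maximum value: max = 94
Step 2: Identify the minimum value: min = 3
Step 3: Range = max - min = 94 - 3 = 91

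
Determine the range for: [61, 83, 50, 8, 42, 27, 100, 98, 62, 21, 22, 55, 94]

92

Step 1: Identify the maximum value: max = 100
Step 2: Identify the minimum value: min = 8
Step 3: Range = max - min = 100 - 8 = 92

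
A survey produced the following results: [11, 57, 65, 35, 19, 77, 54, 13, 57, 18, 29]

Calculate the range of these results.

66

Step 1: Identify the maximum value: max = 77
Step 2: Identify the minimum value: min = 11
Step 3: Range = max - min = 77 - 11 = 66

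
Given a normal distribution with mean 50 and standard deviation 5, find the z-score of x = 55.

1

Step 1: Recall the z-score formula: z = (x - mu) / sigma
Step 2: Substitute values: z = (55 - 50) / 5
Step 3: z = 5 / 5 = 1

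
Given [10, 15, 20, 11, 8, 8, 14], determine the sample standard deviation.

4.348

Step 1: Compute the mean: 12.2857
Step 2: Sum of squared deviations from the mean: 113.4286
Step 3: Sample variance = 113.4286 / 6 = 18.9048
Step 4: Standard deviation = sqrt(18.9048) = 4.348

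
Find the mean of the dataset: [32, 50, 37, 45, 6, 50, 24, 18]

32.75

Step 1: Sum all values: 32 + 50 + 37 + 45 + 6 + 50 + 24 + 18 = 262
Step 2: Count the number of values: n = 8
Step 3: Mean = sum / n = 262 / 8 = 32.75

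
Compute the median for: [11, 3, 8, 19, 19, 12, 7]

11

Step 1: Sort the data in ascending order: [3, 7, 8, 11, 12, 19, 19]
Step 2: The number of values is n = 7.
Step 3: Since n is odd, the median is the middle value at position 4: 11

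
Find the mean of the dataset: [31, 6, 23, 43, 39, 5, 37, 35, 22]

26.7778

Step 1: Sum all values: 31 + 6 + 23 + 43 + 39 + 5 + 37 + 35 + 22 = 241
Step 2: Count the number of values: n = 9
Step 3: Mean = sum / n = 241 / 9 = 26.7778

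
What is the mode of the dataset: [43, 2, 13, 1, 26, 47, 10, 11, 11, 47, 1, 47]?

47

Step 1: Count the frequency of each value:
  1: appears 2 time(s)
  2: appears 1 time(s)
  10: appears 1 time(s)
  11: appears 2 time(s)
  13: appears 1 time(s)
  26: appears 1 time(s)
  43: appears 1 time(s)
  47: appears 3 time(s)
Step 2: The value 47 appears most frequently (3 times).
Step 3: Mode = 47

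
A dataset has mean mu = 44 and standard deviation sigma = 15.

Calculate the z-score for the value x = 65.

1.4

Step 1: Recall the z-score formula: z = (x - mu) / sigma
Step 2: Substitute values: z = (65 - 44) / 15
Step 3: z = 21 / 15 = 1.4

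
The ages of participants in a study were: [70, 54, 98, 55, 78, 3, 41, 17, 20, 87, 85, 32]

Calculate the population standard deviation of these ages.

29.7106

Step 1: Compute the mean: 53.3333
Step 2: Sum of squared deviations from the mean: 10592.6667
Step 3: Population variance = 10592.6667 / 12 = 882.7222
Step 4: Standard deviation = sqrt(882.7222) = 29.7106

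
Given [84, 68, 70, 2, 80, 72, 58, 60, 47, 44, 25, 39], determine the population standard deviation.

22.9545

Step 1: Compute the mean: 54.0833
Step 2: Sum of squared deviations from the mean: 6322.9167
Step 3: Population variance = 6322.9167 / 12 = 526.9097
Step 4: Standard deviation = sqrt(526.9097) = 22.9545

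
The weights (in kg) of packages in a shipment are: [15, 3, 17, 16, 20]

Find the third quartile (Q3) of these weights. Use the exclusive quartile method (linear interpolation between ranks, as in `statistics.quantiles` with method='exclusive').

18.5

Step 1: Sort the data: [3, 15, 16, 17, 20]
Step 2: n = 5
Step 3: Using the exclusive quartile method:
  Q1 = 9
  Q2 (median) = 16
  Q3 = 18.5
  IQR = Q3 - Q1 = 18.5 - 9 = 9.5
Step 4: Q3 = 18.5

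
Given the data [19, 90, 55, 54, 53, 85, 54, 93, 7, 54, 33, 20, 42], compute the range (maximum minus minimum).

86

Step 1: Identify the maximum value: max = 93
Step 2: Identify the minimum value: min = 7
Step 3: Range = max - min = 93 - 7 = 86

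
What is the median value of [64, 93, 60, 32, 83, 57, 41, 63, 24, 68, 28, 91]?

61.5

Step 1: Sort the data in ascending order: [24, 28, 32, 41, 57, 60, 63, 64, 68, 83, 91, 93]
Step 2: The number of values is n = 12.
Step 3: Since n is even, the median is the average of positions 6 and 7:
  Median = (60 + 63) / 2 = 61.5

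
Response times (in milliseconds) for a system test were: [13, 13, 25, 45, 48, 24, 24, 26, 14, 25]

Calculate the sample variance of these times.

148.4556

Step 1: Compute the mean: (13 + 13 + 25 + 45 + 48 + 24 + 24 + 26 + 14 + 25) / 10 = 25.7
Step 2: Compute squared deviations from the mean:
  (13 - 25.7)^2 = 161.29
  (13 - 25.7)^2 = 161.29
  (25 - 25.7)^2 = 0.49
  (45 - 25.7)^2 = 372.49
  (48 - 25.7)^2 = 497.29
  (24 - 25.7)^2 = 2.89
  (24 - 25.7)^2 = 2.89
  (26 - 25.7)^2 = 0.09
  (14 - 25.7)^2 = 136.89
  (25 - 25.7)^2 = 0.49
Step 3: Sum of squared deviations = 1336.1
Step 4: Sample variance = 1336.1 / 9 = 148.4556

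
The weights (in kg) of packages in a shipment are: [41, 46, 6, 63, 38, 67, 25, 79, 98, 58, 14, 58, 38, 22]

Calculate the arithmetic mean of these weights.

46.6429

Step 1: Sum all values: 41 + 46 + 6 + 63 + 38 + 67 + 25 + 79 + 98 + 58 + 14 + 58 + 38 + 22 = 653
Step 2: Count the number of values: n = 14
Step 3: Mean = sum / n = 653 / 14 = 46.6429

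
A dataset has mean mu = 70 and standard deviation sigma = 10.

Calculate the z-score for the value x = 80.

1

Step 1: Recall the z-score formula: z = (x - mu) / sigma
Step 2: Substitute values: z = (80 - 70) / 10
Step 3: z = 10 / 10 = 1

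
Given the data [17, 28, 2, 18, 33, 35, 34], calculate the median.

28

Step 1: Sort the data in ascending order: [2, 17, 18, 28, 33, 34, 35]
Step 2: The number of values is n = 7.
Step 3: Since n is odd, the median is the middle value at position 4: 28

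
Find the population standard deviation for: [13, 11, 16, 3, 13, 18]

4.7493

Step 1: Compute the mean: 12.3333
Step 2: Sum of squared deviations from the mean: 135.3333
Step 3: Population variance = 135.3333 / 6 = 22.5556
Step 4: Standard deviation = sqrt(22.5556) = 4.7493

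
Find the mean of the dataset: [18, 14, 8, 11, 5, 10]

11

Step 1: Sum all values: 18 + 14 + 8 + 11 + 5 + 10 = 66
Step 2: Count the number of values: n = 6
Step 3: Mean = sum / n = 66 / 6 = 11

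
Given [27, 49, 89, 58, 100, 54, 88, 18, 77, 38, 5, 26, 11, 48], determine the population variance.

863.4082

Step 1: Compute the mean: (27 + 49 + 89 + 58 + 100 + 54 + 88 + 18 + 77 + 38 + 5 + 26 + 11 + 48) / 14 = 49.1429
Step 2: Compute squared deviations from the mean:
  (27 - 49.1429)^2 = 490.3061
  (49 - 49.1429)^2 = 0.0204
  (89 - 49.1429)^2 = 1588.5918
  (58 - 49.1429)^2 = 78.449
  (100 - 49.1429)^2 = 2586.449
  (54 - 49.1429)^2 = 23.5918
  (88 - 49.1429)^2 = 1509.8776
  (18 - 49.1429)^2 = 969.8776
  (77 - 49.1429)^2 = 776.0204
  (38 - 49.1429)^2 = 124.1633
  (5 - 49.1429)^2 = 1948.5918
  (26 - 49.1429)^2 = 535.5918
  (11 - 49.1429)^2 = 1454.8776
  (48 - 49.1429)^2 = 1.3061
Step 3: Sum of squared deviations = 12087.7143
Step 4: Population variance = 12087.7143 / 14 = 863.4082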